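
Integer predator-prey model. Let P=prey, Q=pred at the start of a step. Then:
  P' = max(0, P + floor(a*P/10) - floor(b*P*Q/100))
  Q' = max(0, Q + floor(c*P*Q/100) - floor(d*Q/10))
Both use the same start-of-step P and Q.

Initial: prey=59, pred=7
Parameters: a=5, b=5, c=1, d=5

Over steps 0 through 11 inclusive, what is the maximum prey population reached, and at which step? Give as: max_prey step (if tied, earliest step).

Answer: 79 3

Derivation:
Step 1: prey: 59+29-20=68; pred: 7+4-3=8
Step 2: prey: 68+34-27=75; pred: 8+5-4=9
Step 3: prey: 75+37-33=79; pred: 9+6-4=11
Step 4: prey: 79+39-43=75; pred: 11+8-5=14
Step 5: prey: 75+37-52=60; pred: 14+10-7=17
Step 6: prey: 60+30-51=39; pred: 17+10-8=19
Step 7: prey: 39+19-37=21; pred: 19+7-9=17
Step 8: prey: 21+10-17=14; pred: 17+3-8=12
Step 9: prey: 14+7-8=13; pred: 12+1-6=7
Step 10: prey: 13+6-4=15; pred: 7+0-3=4
Step 11: prey: 15+7-3=19; pred: 4+0-2=2
Max prey = 79 at step 3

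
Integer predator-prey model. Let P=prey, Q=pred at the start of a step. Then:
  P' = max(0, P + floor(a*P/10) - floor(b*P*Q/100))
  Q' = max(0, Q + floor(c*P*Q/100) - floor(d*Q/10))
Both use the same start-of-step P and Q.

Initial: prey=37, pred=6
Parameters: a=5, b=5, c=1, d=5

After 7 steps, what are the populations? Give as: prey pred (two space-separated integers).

Step 1: prey: 37+18-11=44; pred: 6+2-3=5
Step 2: prey: 44+22-11=55; pred: 5+2-2=5
Step 3: prey: 55+27-13=69; pred: 5+2-2=5
Step 4: prey: 69+34-17=86; pred: 5+3-2=6
Step 5: prey: 86+43-25=104; pred: 6+5-3=8
Step 6: prey: 104+52-41=115; pred: 8+8-4=12
Step 7: prey: 115+57-69=103; pred: 12+13-6=19

Answer: 103 19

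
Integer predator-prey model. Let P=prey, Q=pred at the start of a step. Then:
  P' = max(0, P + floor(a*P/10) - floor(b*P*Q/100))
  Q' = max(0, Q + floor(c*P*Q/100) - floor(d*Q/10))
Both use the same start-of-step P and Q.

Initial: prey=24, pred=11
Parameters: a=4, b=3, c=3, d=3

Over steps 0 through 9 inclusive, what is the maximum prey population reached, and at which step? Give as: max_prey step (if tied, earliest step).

Answer: 26 1

Derivation:
Step 1: prey: 24+9-7=26; pred: 11+7-3=15
Step 2: prey: 26+10-11=25; pred: 15+11-4=22
Step 3: prey: 25+10-16=19; pred: 22+16-6=32
Step 4: prey: 19+7-18=8; pred: 32+18-9=41
Step 5: prey: 8+3-9=2; pred: 41+9-12=38
Step 6: prey: 2+0-2=0; pred: 38+2-11=29
Step 7: prey: 0+0-0=0; pred: 29+0-8=21
Step 8: prey: 0+0-0=0; pred: 21+0-6=15
Step 9: prey: 0+0-0=0; pred: 15+0-4=11
Max prey = 26 at step 1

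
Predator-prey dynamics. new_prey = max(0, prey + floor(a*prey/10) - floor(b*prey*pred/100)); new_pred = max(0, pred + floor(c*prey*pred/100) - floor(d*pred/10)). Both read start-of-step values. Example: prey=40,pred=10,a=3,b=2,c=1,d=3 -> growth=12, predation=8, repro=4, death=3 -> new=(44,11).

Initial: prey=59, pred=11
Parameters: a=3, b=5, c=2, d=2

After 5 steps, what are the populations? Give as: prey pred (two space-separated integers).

Answer: 0 23

Derivation:
Step 1: prey: 59+17-32=44; pred: 11+12-2=21
Step 2: prey: 44+13-46=11; pred: 21+18-4=35
Step 3: prey: 11+3-19=0; pred: 35+7-7=35
Step 4: prey: 0+0-0=0; pred: 35+0-7=28
Step 5: prey: 0+0-0=0; pred: 28+0-5=23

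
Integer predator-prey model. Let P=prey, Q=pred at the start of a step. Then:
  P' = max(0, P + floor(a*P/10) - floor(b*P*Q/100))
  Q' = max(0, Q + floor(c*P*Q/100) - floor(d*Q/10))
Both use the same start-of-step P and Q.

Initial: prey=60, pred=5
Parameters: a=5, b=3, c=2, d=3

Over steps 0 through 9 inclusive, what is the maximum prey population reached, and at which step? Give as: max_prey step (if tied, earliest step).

Step 1: prey: 60+30-9=81; pred: 5+6-1=10
Step 2: prey: 81+40-24=97; pred: 10+16-3=23
Step 3: prey: 97+48-66=79; pred: 23+44-6=61
Step 4: prey: 79+39-144=0; pred: 61+96-18=139
Step 5: prey: 0+0-0=0; pred: 139+0-41=98
Step 6: prey: 0+0-0=0; pred: 98+0-29=69
Step 7: prey: 0+0-0=0; pred: 69+0-20=49
Step 8: prey: 0+0-0=0; pred: 49+0-14=35
Step 9: prey: 0+0-0=0; pred: 35+0-10=25
Max prey = 97 at step 2

Answer: 97 2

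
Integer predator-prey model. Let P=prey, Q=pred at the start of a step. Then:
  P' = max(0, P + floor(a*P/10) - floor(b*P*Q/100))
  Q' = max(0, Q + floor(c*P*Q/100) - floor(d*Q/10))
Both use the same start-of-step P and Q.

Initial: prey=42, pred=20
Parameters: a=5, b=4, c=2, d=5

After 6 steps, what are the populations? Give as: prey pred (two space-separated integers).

Answer: 5 4

Derivation:
Step 1: prey: 42+21-33=30; pred: 20+16-10=26
Step 2: prey: 30+15-31=14; pred: 26+15-13=28
Step 3: prey: 14+7-15=6; pred: 28+7-14=21
Step 4: prey: 6+3-5=4; pred: 21+2-10=13
Step 5: prey: 4+2-2=4; pred: 13+1-6=8
Step 6: prey: 4+2-1=5; pred: 8+0-4=4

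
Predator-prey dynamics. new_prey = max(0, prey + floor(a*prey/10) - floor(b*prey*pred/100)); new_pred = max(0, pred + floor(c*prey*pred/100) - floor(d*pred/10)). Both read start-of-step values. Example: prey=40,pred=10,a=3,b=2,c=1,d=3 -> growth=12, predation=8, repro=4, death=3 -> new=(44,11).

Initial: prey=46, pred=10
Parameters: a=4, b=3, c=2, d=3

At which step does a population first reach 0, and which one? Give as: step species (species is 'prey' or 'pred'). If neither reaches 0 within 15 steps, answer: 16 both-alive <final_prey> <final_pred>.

Step 1: prey: 46+18-13=51; pred: 10+9-3=16
Step 2: prey: 51+20-24=47; pred: 16+16-4=28
Step 3: prey: 47+18-39=26; pred: 28+26-8=46
Step 4: prey: 26+10-35=1; pred: 46+23-13=56
Step 5: prey: 1+0-1=0; pred: 56+1-16=41
First extinction: prey at step 5

Answer: 5 prey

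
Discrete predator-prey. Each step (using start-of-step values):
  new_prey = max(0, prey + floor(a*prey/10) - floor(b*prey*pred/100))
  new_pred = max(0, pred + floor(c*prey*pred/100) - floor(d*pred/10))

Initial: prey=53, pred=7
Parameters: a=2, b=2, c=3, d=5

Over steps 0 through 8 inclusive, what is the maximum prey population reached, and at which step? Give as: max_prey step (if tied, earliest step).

Answer: 56 1

Derivation:
Step 1: prey: 53+10-7=56; pred: 7+11-3=15
Step 2: prey: 56+11-16=51; pred: 15+25-7=33
Step 3: prey: 51+10-33=28; pred: 33+50-16=67
Step 4: prey: 28+5-37=0; pred: 67+56-33=90
Step 5: prey: 0+0-0=0; pred: 90+0-45=45
Step 6: prey: 0+0-0=0; pred: 45+0-22=23
Step 7: prey: 0+0-0=0; pred: 23+0-11=12
Step 8: prey: 0+0-0=0; pred: 12+0-6=6
Max prey = 56 at step 1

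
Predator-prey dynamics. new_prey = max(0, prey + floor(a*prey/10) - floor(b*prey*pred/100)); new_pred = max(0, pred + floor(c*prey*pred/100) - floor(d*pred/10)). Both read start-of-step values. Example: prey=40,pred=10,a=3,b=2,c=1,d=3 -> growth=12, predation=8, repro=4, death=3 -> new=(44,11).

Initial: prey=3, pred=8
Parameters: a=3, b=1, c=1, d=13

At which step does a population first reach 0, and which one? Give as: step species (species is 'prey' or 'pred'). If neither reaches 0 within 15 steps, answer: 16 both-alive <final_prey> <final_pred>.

Step 1: prey: 3+0-0=3; pred: 8+0-10=0
First extinction: pred at step 1

Answer: 1 pred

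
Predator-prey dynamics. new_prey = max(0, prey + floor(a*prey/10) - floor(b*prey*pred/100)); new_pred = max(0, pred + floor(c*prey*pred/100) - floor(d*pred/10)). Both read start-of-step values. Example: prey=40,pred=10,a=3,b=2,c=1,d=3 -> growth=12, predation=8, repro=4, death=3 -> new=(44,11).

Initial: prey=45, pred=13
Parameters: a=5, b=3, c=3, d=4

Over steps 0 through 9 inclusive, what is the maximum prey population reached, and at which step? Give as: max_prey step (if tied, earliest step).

Answer: 50 1

Derivation:
Step 1: prey: 45+22-17=50; pred: 13+17-5=25
Step 2: prey: 50+25-37=38; pred: 25+37-10=52
Step 3: prey: 38+19-59=0; pred: 52+59-20=91
Step 4: prey: 0+0-0=0; pred: 91+0-36=55
Step 5: prey: 0+0-0=0; pred: 55+0-22=33
Step 6: prey: 0+0-0=0; pred: 33+0-13=20
Step 7: prey: 0+0-0=0; pred: 20+0-8=12
Step 8: prey: 0+0-0=0; pred: 12+0-4=8
Step 9: prey: 0+0-0=0; pred: 8+0-3=5
Max prey = 50 at step 1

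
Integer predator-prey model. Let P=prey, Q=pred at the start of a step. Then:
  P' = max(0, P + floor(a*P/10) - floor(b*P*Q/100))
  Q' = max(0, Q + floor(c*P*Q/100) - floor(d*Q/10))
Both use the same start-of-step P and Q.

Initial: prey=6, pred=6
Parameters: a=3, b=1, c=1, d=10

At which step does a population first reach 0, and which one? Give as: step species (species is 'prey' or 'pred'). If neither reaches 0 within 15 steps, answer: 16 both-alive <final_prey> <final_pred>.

Answer: 1 pred

Derivation:
Step 1: prey: 6+1-0=7; pred: 6+0-6=0
First extinction: pred at step 1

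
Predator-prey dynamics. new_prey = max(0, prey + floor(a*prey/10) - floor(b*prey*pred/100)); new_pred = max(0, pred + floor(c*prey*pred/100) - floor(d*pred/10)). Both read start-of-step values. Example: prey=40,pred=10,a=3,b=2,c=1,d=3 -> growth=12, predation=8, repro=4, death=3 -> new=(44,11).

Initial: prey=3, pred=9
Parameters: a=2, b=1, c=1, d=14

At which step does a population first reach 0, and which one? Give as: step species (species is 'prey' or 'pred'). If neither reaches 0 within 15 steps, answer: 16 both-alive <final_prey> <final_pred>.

Answer: 1 pred

Derivation:
Step 1: prey: 3+0-0=3; pred: 9+0-12=0
First extinction: pred at step 1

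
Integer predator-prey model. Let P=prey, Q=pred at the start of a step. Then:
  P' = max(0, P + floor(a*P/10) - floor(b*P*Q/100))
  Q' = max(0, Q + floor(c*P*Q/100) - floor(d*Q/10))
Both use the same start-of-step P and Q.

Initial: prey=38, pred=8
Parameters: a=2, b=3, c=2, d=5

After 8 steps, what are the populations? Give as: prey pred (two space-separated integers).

Answer: 11 7

Derivation:
Step 1: prey: 38+7-9=36; pred: 8+6-4=10
Step 2: prey: 36+7-10=33; pred: 10+7-5=12
Step 3: prey: 33+6-11=28; pred: 12+7-6=13
Step 4: prey: 28+5-10=23; pred: 13+7-6=14
Step 5: prey: 23+4-9=18; pred: 14+6-7=13
Step 6: prey: 18+3-7=14; pred: 13+4-6=11
Step 7: prey: 14+2-4=12; pred: 11+3-5=9
Step 8: prey: 12+2-3=11; pred: 9+2-4=7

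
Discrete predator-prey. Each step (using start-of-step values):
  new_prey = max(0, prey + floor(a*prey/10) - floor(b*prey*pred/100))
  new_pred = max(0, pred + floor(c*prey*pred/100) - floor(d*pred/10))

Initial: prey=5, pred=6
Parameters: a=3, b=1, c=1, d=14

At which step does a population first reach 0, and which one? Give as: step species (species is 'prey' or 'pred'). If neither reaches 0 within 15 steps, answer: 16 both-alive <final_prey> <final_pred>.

Step 1: prey: 5+1-0=6; pred: 6+0-8=0
First extinction: pred at step 1

Answer: 1 pred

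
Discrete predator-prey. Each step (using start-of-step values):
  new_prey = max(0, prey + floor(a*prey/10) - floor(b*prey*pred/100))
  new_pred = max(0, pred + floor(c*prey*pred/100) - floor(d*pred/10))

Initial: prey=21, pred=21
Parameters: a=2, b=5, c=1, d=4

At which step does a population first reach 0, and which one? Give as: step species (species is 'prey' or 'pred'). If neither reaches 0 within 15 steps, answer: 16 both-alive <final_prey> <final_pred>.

Answer: 16 both-alive 1 2

Derivation:
Step 1: prey: 21+4-22=3; pred: 21+4-8=17
Step 2: prey: 3+0-2=1; pred: 17+0-6=11
Step 3: prey: 1+0-0=1; pred: 11+0-4=7
Step 4: prey: 1+0-0=1; pred: 7+0-2=5
Step 5: prey: 1+0-0=1; pred: 5+0-2=3
Step 6: prey: 1+0-0=1; pred: 3+0-1=2
Step 7: prey: 1+0-0=1; pred: 2+0-0=2
Steps 8-15: state stable at prey=1, pred=2 (no change)
No extinction within 15 steps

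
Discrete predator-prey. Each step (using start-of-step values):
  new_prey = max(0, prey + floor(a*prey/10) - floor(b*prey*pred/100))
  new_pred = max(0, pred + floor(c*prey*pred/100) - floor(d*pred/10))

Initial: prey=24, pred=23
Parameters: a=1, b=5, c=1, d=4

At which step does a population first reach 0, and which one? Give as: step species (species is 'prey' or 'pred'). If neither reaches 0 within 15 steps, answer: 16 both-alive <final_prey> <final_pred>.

Answer: 1 prey

Derivation:
Step 1: prey: 24+2-27=0; pred: 23+5-9=19
First extinction: prey at step 1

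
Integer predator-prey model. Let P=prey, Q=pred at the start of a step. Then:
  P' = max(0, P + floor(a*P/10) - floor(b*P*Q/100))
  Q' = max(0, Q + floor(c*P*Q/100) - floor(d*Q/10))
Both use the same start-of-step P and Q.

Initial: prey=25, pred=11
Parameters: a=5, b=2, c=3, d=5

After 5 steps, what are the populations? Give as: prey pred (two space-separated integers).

Step 1: prey: 25+12-5=32; pred: 11+8-5=14
Step 2: prey: 32+16-8=40; pred: 14+13-7=20
Step 3: prey: 40+20-16=44; pred: 20+24-10=34
Step 4: prey: 44+22-29=37; pred: 34+44-17=61
Step 5: prey: 37+18-45=10; pred: 61+67-30=98

Answer: 10 98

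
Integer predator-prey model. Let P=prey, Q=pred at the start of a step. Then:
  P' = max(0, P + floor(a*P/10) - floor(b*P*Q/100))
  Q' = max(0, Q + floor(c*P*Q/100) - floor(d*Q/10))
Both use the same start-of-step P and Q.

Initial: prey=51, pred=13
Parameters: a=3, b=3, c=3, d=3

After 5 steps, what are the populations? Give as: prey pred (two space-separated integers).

Step 1: prey: 51+15-19=47; pred: 13+19-3=29
Step 2: prey: 47+14-40=21; pred: 29+40-8=61
Step 3: prey: 21+6-38=0; pred: 61+38-18=81
Step 4: prey: 0+0-0=0; pred: 81+0-24=57
Step 5: prey: 0+0-0=0; pred: 57+0-17=40

Answer: 0 40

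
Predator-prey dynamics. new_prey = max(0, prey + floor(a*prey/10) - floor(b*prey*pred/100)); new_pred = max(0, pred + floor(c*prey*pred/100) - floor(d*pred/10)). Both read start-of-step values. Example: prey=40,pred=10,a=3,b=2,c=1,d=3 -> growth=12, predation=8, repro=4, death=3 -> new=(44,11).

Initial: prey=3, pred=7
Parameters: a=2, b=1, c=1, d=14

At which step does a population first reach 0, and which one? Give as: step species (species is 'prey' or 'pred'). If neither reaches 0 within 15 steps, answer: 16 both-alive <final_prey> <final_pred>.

Answer: 1 pred

Derivation:
Step 1: prey: 3+0-0=3; pred: 7+0-9=0
First extinction: pred at step 1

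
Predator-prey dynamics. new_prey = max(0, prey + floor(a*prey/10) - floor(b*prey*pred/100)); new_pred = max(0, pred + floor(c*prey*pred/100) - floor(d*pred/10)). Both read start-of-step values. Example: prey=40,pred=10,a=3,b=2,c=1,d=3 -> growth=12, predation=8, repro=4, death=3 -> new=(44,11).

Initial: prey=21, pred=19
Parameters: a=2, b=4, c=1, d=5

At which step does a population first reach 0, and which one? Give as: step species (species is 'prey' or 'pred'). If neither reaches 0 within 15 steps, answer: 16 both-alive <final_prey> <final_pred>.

Answer: 16 both-alive 35 1

Derivation:
Step 1: prey: 21+4-15=10; pred: 19+3-9=13
Step 2: prey: 10+2-5=7; pred: 13+1-6=8
Step 3: prey: 7+1-2=6; pred: 8+0-4=4
Step 4: prey: 6+1-0=7; pred: 4+0-2=2
Step 5: prey: 7+1-0=8; pred: 2+0-1=1
Step 6: prey: 8+1-0=9; pred: 1+0-0=1
Step 7: prey: 9+1-0=10; pred: 1+0-0=1
Step 8: prey: 10+2-0=12; pred: 1+0-0=1
Step 9: prey: 12+2-0=14; pred: 1+0-0=1
Step 10: prey: 14+2-0=16; pred: 1+0-0=1
Step 11: prey: 16+3-0=19; pred: 1+0-0=1
Step 12: prey: 19+3-0=22; pred: 1+0-0=1
Step 13: prey: 22+4-0=26; pred: 1+0-0=1
Step 14: prey: 26+5-1=30; pred: 1+0-0=1
Step 15: prey: 30+6-1=35; pred: 1+0-0=1
No extinction within 15 steps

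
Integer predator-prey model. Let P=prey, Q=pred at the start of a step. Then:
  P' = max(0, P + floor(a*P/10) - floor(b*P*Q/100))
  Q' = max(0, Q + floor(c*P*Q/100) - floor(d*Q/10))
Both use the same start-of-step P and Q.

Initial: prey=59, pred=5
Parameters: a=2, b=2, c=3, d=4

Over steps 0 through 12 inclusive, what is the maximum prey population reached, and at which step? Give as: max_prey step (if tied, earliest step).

Answer: 65 1

Derivation:
Step 1: prey: 59+11-5=65; pred: 5+8-2=11
Step 2: prey: 65+13-14=64; pred: 11+21-4=28
Step 3: prey: 64+12-35=41; pred: 28+53-11=70
Step 4: prey: 41+8-57=0; pred: 70+86-28=128
Step 5: prey: 0+0-0=0; pred: 128+0-51=77
Step 6: prey: 0+0-0=0; pred: 77+0-30=47
Step 7: prey: 0+0-0=0; pred: 47+0-18=29
Step 8: prey: 0+0-0=0; pred: 29+0-11=18
Step 9: prey: 0+0-0=0; pred: 18+0-7=11
Step 10: prey: 0+0-0=0; pred: 11+0-4=7
Step 11: prey: 0+0-0=0; pred: 7+0-2=5
Step 12: prey: 0+0-0=0; pred: 5+0-2=3
Max prey = 65 at step 1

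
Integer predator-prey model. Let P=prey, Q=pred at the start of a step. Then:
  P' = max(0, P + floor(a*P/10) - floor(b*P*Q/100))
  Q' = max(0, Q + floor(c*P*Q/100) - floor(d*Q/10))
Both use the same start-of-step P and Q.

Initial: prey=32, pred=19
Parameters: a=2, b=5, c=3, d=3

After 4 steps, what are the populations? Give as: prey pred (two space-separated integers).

Answer: 0 15

Derivation:
Step 1: prey: 32+6-30=8; pred: 19+18-5=32
Step 2: prey: 8+1-12=0; pred: 32+7-9=30
Step 3: prey: 0+0-0=0; pred: 30+0-9=21
Step 4: prey: 0+0-0=0; pred: 21+0-6=15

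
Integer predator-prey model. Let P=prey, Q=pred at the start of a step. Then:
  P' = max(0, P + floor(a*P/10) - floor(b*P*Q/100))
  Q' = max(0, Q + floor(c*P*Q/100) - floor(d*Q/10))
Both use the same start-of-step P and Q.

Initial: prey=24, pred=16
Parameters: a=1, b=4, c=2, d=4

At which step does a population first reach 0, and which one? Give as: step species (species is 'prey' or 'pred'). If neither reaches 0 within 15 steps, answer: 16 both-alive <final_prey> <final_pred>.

Answer: 16 both-alive 2 2

Derivation:
Step 1: prey: 24+2-15=11; pred: 16+7-6=17
Step 2: prey: 11+1-7=5; pred: 17+3-6=14
Step 3: prey: 5+0-2=3; pred: 14+1-5=10
Step 4: prey: 3+0-1=2; pred: 10+0-4=6
Step 5: prey: 2+0-0=2; pred: 6+0-2=4
Step 6: prey: 2+0-0=2; pred: 4+0-1=3
Step 7: prey: 2+0-0=2; pred: 3+0-1=2
Step 8: prey: 2+0-0=2; pred: 2+0-0=2
Steps 9-15: state stable at prey=2, pred=2 (no change)
No extinction within 15 steps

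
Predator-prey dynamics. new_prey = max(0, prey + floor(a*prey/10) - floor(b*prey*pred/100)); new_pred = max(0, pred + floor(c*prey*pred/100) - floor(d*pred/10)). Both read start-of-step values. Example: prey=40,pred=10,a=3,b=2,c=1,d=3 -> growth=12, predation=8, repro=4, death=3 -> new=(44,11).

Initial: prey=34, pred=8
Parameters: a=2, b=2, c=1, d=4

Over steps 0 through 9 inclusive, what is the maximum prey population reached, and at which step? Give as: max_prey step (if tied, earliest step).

Answer: 53 9

Derivation:
Step 1: prey: 34+6-5=35; pred: 8+2-3=7
Step 2: prey: 35+7-4=38; pred: 7+2-2=7
Step 3: prey: 38+7-5=40; pred: 7+2-2=7
Step 4: prey: 40+8-5=43; pred: 7+2-2=7
Step 5: prey: 43+8-6=45; pred: 7+3-2=8
Step 6: prey: 45+9-7=47; pred: 8+3-3=8
Step 7: prey: 47+9-7=49; pred: 8+3-3=8
Step 8: prey: 49+9-7=51; pred: 8+3-3=8
Step 9: prey: 51+10-8=53; pred: 8+4-3=9
Max prey = 53 at step 9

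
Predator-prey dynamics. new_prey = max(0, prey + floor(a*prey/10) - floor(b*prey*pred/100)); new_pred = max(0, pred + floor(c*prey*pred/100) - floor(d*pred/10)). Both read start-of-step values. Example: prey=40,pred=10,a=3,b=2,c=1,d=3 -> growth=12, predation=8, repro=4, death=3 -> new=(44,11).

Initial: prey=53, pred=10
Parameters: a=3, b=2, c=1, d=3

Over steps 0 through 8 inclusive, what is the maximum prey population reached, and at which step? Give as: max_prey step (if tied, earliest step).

Answer: 62 2

Derivation:
Step 1: prey: 53+15-10=58; pred: 10+5-3=12
Step 2: prey: 58+17-13=62; pred: 12+6-3=15
Step 3: prey: 62+18-18=62; pred: 15+9-4=20
Step 4: prey: 62+18-24=56; pred: 20+12-6=26
Step 5: prey: 56+16-29=43; pred: 26+14-7=33
Step 6: prey: 43+12-28=27; pred: 33+14-9=38
Step 7: prey: 27+8-20=15; pred: 38+10-11=37
Step 8: prey: 15+4-11=8; pred: 37+5-11=31
Max prey = 62 at step 2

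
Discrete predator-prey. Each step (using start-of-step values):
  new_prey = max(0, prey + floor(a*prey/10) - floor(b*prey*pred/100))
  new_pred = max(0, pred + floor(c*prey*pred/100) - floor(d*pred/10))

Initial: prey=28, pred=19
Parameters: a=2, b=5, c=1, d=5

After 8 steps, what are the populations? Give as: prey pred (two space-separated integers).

Answer: 2 1

Derivation:
Step 1: prey: 28+5-26=7; pred: 19+5-9=15
Step 2: prey: 7+1-5=3; pred: 15+1-7=9
Step 3: prey: 3+0-1=2; pred: 9+0-4=5
Step 4: prey: 2+0-0=2; pred: 5+0-2=3
Step 5: prey: 2+0-0=2; pred: 3+0-1=2
Step 6: prey: 2+0-0=2; pred: 2+0-1=1
Step 7: prey: 2+0-0=2; pred: 1+0-0=1
Step 8: prey: 2+0-0=2; pred: 1+0-0=1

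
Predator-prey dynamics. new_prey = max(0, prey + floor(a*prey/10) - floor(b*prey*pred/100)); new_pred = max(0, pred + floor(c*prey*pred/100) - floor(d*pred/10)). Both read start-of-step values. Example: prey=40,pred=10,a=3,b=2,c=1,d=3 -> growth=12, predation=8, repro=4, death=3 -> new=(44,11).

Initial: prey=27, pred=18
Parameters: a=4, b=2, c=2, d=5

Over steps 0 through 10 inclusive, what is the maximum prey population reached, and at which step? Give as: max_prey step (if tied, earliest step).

Step 1: prey: 27+10-9=28; pred: 18+9-9=18
Step 2: prey: 28+11-10=29; pred: 18+10-9=19
Step 3: prey: 29+11-11=29; pred: 19+11-9=21
Step 4: prey: 29+11-12=28; pred: 21+12-10=23
Step 5: prey: 28+11-12=27; pred: 23+12-11=24
Step 6: prey: 27+10-12=25; pred: 24+12-12=24
Step 7: prey: 25+10-12=23; pred: 24+12-12=24
Step 8: prey: 23+9-11=21; pred: 24+11-12=23
Step 9: prey: 21+8-9=20; pred: 23+9-11=21
Step 10: prey: 20+8-8=20; pred: 21+8-10=19
Max prey = 29 at step 2

Answer: 29 2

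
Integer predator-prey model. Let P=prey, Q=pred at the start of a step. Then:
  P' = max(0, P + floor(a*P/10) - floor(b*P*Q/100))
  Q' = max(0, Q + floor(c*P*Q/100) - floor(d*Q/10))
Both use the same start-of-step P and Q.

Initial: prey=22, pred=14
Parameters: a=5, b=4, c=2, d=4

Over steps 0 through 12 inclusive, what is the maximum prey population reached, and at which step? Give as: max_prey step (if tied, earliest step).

Step 1: prey: 22+11-12=21; pred: 14+6-5=15
Step 2: prey: 21+10-12=19; pred: 15+6-6=15
Step 3: prey: 19+9-11=17; pred: 15+5-6=14
Step 4: prey: 17+8-9=16; pred: 14+4-5=13
Step 5: prey: 16+8-8=16; pred: 13+4-5=12
Step 6: prey: 16+8-7=17; pred: 12+3-4=11
Step 7: prey: 17+8-7=18; pred: 11+3-4=10
Step 8: prey: 18+9-7=20; pred: 10+3-4=9
Step 9: prey: 20+10-7=23; pred: 9+3-3=9
Step 10: prey: 23+11-8=26; pred: 9+4-3=10
Step 11: prey: 26+13-10=29; pred: 10+5-4=11
Step 12: prey: 29+14-12=31; pred: 11+6-4=13
Max prey = 31 at step 12

Answer: 31 12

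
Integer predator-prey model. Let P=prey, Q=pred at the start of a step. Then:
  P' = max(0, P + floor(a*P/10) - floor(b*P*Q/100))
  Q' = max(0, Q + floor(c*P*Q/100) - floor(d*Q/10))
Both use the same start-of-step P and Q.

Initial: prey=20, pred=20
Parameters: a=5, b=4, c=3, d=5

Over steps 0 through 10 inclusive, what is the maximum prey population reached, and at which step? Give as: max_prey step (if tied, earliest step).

Answer: 32 10

Derivation:
Step 1: prey: 20+10-16=14; pred: 20+12-10=22
Step 2: prey: 14+7-12=9; pred: 22+9-11=20
Step 3: prey: 9+4-7=6; pred: 20+5-10=15
Step 4: prey: 6+3-3=6; pred: 15+2-7=10
Step 5: prey: 6+3-2=7; pred: 10+1-5=6
Step 6: prey: 7+3-1=9; pred: 6+1-3=4
Step 7: prey: 9+4-1=12; pred: 4+1-2=3
Step 8: prey: 12+6-1=17; pred: 3+1-1=3
Step 9: prey: 17+8-2=23; pred: 3+1-1=3
Step 10: prey: 23+11-2=32; pred: 3+2-1=4
Max prey = 32 at step 10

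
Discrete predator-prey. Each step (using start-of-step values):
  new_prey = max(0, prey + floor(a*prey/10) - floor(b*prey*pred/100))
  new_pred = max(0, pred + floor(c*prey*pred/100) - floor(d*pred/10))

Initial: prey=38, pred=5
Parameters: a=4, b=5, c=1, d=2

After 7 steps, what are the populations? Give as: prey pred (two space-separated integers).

Step 1: prey: 38+15-9=44; pred: 5+1-1=5
Step 2: prey: 44+17-11=50; pred: 5+2-1=6
Step 3: prey: 50+20-15=55; pred: 6+3-1=8
Step 4: prey: 55+22-22=55; pred: 8+4-1=11
Step 5: prey: 55+22-30=47; pred: 11+6-2=15
Step 6: prey: 47+18-35=30; pred: 15+7-3=19
Step 7: prey: 30+12-28=14; pred: 19+5-3=21

Answer: 14 21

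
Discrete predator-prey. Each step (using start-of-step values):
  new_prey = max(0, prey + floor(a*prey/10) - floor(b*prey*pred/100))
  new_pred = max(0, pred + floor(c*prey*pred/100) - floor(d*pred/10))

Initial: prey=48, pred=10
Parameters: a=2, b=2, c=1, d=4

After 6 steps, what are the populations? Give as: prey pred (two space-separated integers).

Step 1: prey: 48+9-9=48; pred: 10+4-4=10
Step 2: prey: 48+9-9=48; pred: 10+4-4=10
Step 3: prey: 48+9-9=48; pred: 10+4-4=10
Step 4: prey: 48+9-9=48; pred: 10+4-4=10
Step 5: prey: 48+9-9=48; pred: 10+4-4=10
Step 6: prey: 48+9-9=48; pred: 10+4-4=10

Answer: 48 10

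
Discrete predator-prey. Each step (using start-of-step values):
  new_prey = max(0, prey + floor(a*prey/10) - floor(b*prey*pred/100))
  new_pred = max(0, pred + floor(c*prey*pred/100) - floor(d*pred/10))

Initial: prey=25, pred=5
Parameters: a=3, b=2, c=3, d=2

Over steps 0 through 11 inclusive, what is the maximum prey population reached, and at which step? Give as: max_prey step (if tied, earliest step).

Step 1: prey: 25+7-2=30; pred: 5+3-1=7
Step 2: prey: 30+9-4=35; pred: 7+6-1=12
Step 3: prey: 35+10-8=37; pred: 12+12-2=22
Step 4: prey: 37+11-16=32; pred: 22+24-4=42
Step 5: prey: 32+9-26=15; pred: 42+40-8=74
Step 6: prey: 15+4-22=0; pred: 74+33-14=93
Step 7: prey: 0+0-0=0; pred: 93+0-18=75
Step 8: prey: 0+0-0=0; pred: 75+0-15=60
Step 9: prey: 0+0-0=0; pred: 60+0-12=48
Step 10: prey: 0+0-0=0; pred: 48+0-9=39
Step 11: prey: 0+0-0=0; pred: 39+0-7=32
Max prey = 37 at step 3

Answer: 37 3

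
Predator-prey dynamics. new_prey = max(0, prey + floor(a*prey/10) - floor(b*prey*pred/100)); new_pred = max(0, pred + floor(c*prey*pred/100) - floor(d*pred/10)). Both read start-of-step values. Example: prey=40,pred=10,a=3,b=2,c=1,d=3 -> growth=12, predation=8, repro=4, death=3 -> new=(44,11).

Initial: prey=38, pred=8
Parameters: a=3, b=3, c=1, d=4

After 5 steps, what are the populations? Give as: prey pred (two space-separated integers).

Step 1: prey: 38+11-9=40; pred: 8+3-3=8
Step 2: prey: 40+12-9=43; pred: 8+3-3=8
Step 3: prey: 43+12-10=45; pred: 8+3-3=8
Step 4: prey: 45+13-10=48; pred: 8+3-3=8
Step 5: prey: 48+14-11=51; pred: 8+3-3=8

Answer: 51 8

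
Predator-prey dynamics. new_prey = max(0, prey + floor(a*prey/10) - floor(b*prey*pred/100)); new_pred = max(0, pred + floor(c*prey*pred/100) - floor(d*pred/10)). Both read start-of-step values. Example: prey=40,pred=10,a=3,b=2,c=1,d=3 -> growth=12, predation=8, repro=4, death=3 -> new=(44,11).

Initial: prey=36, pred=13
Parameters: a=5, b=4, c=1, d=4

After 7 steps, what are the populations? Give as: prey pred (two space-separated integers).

Step 1: prey: 36+18-18=36; pred: 13+4-5=12
Step 2: prey: 36+18-17=37; pred: 12+4-4=12
Step 3: prey: 37+18-17=38; pred: 12+4-4=12
Step 4: prey: 38+19-18=39; pred: 12+4-4=12
Step 5: prey: 39+19-18=40; pred: 12+4-4=12
Step 6: prey: 40+20-19=41; pred: 12+4-4=12
Step 7: prey: 41+20-19=42; pred: 12+4-4=12

Answer: 42 12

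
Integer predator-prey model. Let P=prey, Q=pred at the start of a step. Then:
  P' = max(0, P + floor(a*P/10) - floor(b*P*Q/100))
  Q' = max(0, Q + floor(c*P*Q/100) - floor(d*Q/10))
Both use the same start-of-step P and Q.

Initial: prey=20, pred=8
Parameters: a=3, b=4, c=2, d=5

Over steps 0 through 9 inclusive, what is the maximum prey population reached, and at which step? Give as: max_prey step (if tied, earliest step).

Step 1: prey: 20+6-6=20; pred: 8+3-4=7
Step 2: prey: 20+6-5=21; pred: 7+2-3=6
Step 3: prey: 21+6-5=22; pred: 6+2-3=5
Step 4: prey: 22+6-4=24; pred: 5+2-2=5
Step 5: prey: 24+7-4=27; pred: 5+2-2=5
Step 6: prey: 27+8-5=30; pred: 5+2-2=5
Step 7: prey: 30+9-6=33; pred: 5+3-2=6
Step 8: prey: 33+9-7=35; pred: 6+3-3=6
Step 9: prey: 35+10-8=37; pred: 6+4-3=7
Max prey = 37 at step 9

Answer: 37 9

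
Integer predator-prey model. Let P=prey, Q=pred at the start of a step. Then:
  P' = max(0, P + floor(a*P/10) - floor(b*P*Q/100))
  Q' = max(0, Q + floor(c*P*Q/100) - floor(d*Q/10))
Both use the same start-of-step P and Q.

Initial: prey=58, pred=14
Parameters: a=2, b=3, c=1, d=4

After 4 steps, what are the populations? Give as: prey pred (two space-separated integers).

Answer: 15 13

Derivation:
Step 1: prey: 58+11-24=45; pred: 14+8-5=17
Step 2: prey: 45+9-22=32; pred: 17+7-6=18
Step 3: prey: 32+6-17=21; pred: 18+5-7=16
Step 4: prey: 21+4-10=15; pred: 16+3-6=13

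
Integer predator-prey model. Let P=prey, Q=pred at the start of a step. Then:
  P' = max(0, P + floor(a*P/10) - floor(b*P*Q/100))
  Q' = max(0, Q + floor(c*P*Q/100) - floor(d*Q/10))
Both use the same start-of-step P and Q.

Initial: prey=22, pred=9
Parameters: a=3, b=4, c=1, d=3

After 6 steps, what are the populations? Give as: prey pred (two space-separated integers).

Answer: 26 6

Derivation:
Step 1: prey: 22+6-7=21; pred: 9+1-2=8
Step 2: prey: 21+6-6=21; pred: 8+1-2=7
Step 3: prey: 21+6-5=22; pred: 7+1-2=6
Step 4: prey: 22+6-5=23; pred: 6+1-1=6
Step 5: prey: 23+6-5=24; pred: 6+1-1=6
Step 6: prey: 24+7-5=26; pred: 6+1-1=6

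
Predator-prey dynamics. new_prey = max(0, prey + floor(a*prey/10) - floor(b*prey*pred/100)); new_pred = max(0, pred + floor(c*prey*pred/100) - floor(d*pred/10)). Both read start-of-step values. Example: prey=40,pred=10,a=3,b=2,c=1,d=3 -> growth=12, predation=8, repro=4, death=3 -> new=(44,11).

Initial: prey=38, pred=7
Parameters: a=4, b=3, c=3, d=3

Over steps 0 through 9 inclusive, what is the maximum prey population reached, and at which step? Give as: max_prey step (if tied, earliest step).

Answer: 48 2

Derivation:
Step 1: prey: 38+15-7=46; pred: 7+7-2=12
Step 2: prey: 46+18-16=48; pred: 12+16-3=25
Step 3: prey: 48+19-36=31; pred: 25+36-7=54
Step 4: prey: 31+12-50=0; pred: 54+50-16=88
Step 5: prey: 0+0-0=0; pred: 88+0-26=62
Step 6: prey: 0+0-0=0; pred: 62+0-18=44
Step 7: prey: 0+0-0=0; pred: 44+0-13=31
Step 8: prey: 0+0-0=0; pred: 31+0-9=22
Step 9: prey: 0+0-0=0; pred: 22+0-6=16
Max prey = 48 at step 2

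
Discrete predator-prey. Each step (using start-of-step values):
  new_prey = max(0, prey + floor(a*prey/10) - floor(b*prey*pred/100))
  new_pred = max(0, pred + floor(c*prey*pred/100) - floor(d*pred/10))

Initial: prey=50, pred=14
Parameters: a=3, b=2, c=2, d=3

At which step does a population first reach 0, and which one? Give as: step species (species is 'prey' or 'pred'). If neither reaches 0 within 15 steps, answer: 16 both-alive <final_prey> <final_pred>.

Step 1: prey: 50+15-14=51; pred: 14+14-4=24
Step 2: prey: 51+15-24=42; pred: 24+24-7=41
Step 3: prey: 42+12-34=20; pred: 41+34-12=63
Step 4: prey: 20+6-25=1; pred: 63+25-18=70
Step 5: prey: 1+0-1=0; pred: 70+1-21=50
First extinction: prey at step 5

Answer: 5 prey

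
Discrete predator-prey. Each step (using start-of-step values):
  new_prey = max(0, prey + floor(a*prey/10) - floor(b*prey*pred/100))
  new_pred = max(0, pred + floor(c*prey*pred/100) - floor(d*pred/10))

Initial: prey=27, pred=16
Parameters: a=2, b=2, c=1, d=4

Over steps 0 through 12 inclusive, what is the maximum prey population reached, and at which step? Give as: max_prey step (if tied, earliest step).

Step 1: prey: 27+5-8=24; pred: 16+4-6=14
Step 2: prey: 24+4-6=22; pred: 14+3-5=12
Step 3: prey: 22+4-5=21; pred: 12+2-4=10
Step 4: prey: 21+4-4=21; pred: 10+2-4=8
Step 5: prey: 21+4-3=22; pred: 8+1-3=6
Step 6: prey: 22+4-2=24; pred: 6+1-2=5
Step 7: prey: 24+4-2=26; pred: 5+1-2=4
Step 8: prey: 26+5-2=29; pred: 4+1-1=4
Step 9: prey: 29+5-2=32; pred: 4+1-1=4
Step 10: prey: 32+6-2=36; pred: 4+1-1=4
Step 11: prey: 36+7-2=41; pred: 4+1-1=4
Step 12: prey: 41+8-3=46; pred: 4+1-1=4
Max prey = 46 at step 12

Answer: 46 12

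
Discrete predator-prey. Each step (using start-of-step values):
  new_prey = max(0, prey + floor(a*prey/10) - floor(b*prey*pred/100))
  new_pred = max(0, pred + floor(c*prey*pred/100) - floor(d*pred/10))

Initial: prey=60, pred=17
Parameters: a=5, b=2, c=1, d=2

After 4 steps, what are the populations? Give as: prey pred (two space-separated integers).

Step 1: prey: 60+30-20=70; pred: 17+10-3=24
Step 2: prey: 70+35-33=72; pred: 24+16-4=36
Step 3: prey: 72+36-51=57; pred: 36+25-7=54
Step 4: prey: 57+28-61=24; pred: 54+30-10=74

Answer: 24 74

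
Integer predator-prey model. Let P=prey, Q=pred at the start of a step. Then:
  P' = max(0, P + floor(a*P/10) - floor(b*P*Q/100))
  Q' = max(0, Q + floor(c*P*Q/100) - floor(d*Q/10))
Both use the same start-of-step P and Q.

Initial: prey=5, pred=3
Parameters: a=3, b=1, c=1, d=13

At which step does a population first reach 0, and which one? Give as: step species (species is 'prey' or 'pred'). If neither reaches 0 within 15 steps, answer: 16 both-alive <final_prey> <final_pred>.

Answer: 1 pred

Derivation:
Step 1: prey: 5+1-0=6; pred: 3+0-3=0
First extinction: pred at step 1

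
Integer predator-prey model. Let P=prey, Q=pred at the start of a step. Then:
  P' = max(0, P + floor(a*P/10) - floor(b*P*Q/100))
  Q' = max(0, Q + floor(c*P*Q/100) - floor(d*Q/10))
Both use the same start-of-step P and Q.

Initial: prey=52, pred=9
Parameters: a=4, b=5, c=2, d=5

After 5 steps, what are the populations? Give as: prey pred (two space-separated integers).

Step 1: prey: 52+20-23=49; pred: 9+9-4=14
Step 2: prey: 49+19-34=34; pred: 14+13-7=20
Step 3: prey: 34+13-34=13; pred: 20+13-10=23
Step 4: prey: 13+5-14=4; pred: 23+5-11=17
Step 5: prey: 4+1-3=2; pred: 17+1-8=10

Answer: 2 10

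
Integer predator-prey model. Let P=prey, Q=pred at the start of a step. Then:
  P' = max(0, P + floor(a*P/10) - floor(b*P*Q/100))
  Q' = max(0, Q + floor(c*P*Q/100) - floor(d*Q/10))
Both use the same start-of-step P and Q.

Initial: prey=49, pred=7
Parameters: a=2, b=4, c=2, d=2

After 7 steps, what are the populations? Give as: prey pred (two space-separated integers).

Answer: 0 16

Derivation:
Step 1: prey: 49+9-13=45; pred: 7+6-1=12
Step 2: prey: 45+9-21=33; pred: 12+10-2=20
Step 3: prey: 33+6-26=13; pred: 20+13-4=29
Step 4: prey: 13+2-15=0; pred: 29+7-5=31
Step 5: prey: 0+0-0=0; pred: 31+0-6=25
Step 6: prey: 0+0-0=0; pred: 25+0-5=20
Step 7: prey: 0+0-0=0; pred: 20+0-4=16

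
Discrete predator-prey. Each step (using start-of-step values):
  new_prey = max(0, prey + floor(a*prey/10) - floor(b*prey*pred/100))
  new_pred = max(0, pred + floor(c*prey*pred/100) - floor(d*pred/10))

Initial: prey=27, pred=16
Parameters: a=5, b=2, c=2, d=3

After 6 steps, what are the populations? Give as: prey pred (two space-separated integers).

Step 1: prey: 27+13-8=32; pred: 16+8-4=20
Step 2: prey: 32+16-12=36; pred: 20+12-6=26
Step 3: prey: 36+18-18=36; pred: 26+18-7=37
Step 4: prey: 36+18-26=28; pred: 37+26-11=52
Step 5: prey: 28+14-29=13; pred: 52+29-15=66
Step 6: prey: 13+6-17=2; pred: 66+17-19=64

Answer: 2 64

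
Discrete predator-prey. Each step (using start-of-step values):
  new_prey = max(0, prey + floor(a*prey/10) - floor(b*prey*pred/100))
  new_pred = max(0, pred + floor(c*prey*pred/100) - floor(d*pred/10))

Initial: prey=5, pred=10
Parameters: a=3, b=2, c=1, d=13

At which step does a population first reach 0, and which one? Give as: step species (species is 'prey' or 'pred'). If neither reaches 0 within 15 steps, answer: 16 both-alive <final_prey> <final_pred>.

Step 1: prey: 5+1-1=5; pred: 10+0-13=0
First extinction: pred at step 1

Answer: 1 pred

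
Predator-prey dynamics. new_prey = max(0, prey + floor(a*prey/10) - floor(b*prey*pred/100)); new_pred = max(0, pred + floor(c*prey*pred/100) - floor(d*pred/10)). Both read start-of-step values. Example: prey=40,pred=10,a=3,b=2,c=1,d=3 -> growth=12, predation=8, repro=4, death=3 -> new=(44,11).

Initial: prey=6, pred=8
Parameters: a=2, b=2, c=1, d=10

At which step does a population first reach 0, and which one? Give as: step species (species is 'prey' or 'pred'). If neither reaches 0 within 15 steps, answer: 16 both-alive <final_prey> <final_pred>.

Answer: 1 pred

Derivation:
Step 1: prey: 6+1-0=7; pred: 8+0-8=0
First extinction: pred at step 1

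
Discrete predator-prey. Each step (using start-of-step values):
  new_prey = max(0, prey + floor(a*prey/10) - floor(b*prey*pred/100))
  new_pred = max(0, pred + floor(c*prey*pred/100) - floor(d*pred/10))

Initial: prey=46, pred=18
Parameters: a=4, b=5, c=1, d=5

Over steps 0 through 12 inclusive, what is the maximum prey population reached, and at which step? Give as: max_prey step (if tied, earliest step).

Answer: 112 12

Derivation:
Step 1: prey: 46+18-41=23; pred: 18+8-9=17
Step 2: prey: 23+9-19=13; pred: 17+3-8=12
Step 3: prey: 13+5-7=11; pred: 12+1-6=7
Step 4: prey: 11+4-3=12; pred: 7+0-3=4
Step 5: prey: 12+4-2=14; pred: 4+0-2=2
Step 6: prey: 14+5-1=18; pred: 2+0-1=1
Step 7: prey: 18+7-0=25; pred: 1+0-0=1
Step 8: prey: 25+10-1=34; pred: 1+0-0=1
Step 9: prey: 34+13-1=46; pred: 1+0-0=1
Step 10: prey: 46+18-2=62; pred: 1+0-0=1
Step 11: prey: 62+24-3=83; pred: 1+0-0=1
Step 12: prey: 83+33-4=112; pred: 1+0-0=1
Max prey = 112 at step 12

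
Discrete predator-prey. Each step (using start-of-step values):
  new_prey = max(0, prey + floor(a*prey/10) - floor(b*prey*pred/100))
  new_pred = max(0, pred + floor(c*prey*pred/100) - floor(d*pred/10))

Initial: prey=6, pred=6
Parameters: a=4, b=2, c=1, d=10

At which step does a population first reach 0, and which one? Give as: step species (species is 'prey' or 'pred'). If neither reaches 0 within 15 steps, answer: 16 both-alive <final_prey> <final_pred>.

Answer: 1 pred

Derivation:
Step 1: prey: 6+2-0=8; pred: 6+0-6=0
First extinction: pred at step 1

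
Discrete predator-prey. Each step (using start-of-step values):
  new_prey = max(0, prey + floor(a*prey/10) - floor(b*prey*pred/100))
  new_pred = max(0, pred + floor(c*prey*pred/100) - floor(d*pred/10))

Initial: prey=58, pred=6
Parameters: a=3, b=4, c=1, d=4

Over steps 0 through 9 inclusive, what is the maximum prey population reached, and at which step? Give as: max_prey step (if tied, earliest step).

Step 1: prey: 58+17-13=62; pred: 6+3-2=7
Step 2: prey: 62+18-17=63; pred: 7+4-2=9
Step 3: prey: 63+18-22=59; pred: 9+5-3=11
Step 4: prey: 59+17-25=51; pred: 11+6-4=13
Step 5: prey: 51+15-26=40; pred: 13+6-5=14
Step 6: prey: 40+12-22=30; pred: 14+5-5=14
Step 7: prey: 30+9-16=23; pred: 14+4-5=13
Step 8: prey: 23+6-11=18; pred: 13+2-5=10
Step 9: prey: 18+5-7=16; pred: 10+1-4=7
Max prey = 63 at step 2

Answer: 63 2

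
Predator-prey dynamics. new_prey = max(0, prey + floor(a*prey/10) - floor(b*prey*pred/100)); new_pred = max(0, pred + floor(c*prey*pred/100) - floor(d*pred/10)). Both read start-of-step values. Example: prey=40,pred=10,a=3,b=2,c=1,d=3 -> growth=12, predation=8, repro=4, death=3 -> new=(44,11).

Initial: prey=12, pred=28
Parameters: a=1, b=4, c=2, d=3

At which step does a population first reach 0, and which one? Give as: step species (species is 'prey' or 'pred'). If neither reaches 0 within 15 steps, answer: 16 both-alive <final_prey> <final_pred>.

Step 1: prey: 12+1-13=0; pred: 28+6-8=26
First extinction: prey at step 1

Answer: 1 prey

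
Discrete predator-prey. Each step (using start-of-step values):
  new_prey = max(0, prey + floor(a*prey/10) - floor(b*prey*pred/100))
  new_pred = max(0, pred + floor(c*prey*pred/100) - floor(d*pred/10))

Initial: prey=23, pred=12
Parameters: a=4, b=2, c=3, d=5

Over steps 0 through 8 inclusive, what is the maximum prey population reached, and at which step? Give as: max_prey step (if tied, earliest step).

Answer: 32 3

Derivation:
Step 1: prey: 23+9-5=27; pred: 12+8-6=14
Step 2: prey: 27+10-7=30; pred: 14+11-7=18
Step 3: prey: 30+12-10=32; pred: 18+16-9=25
Step 4: prey: 32+12-16=28; pred: 25+24-12=37
Step 5: prey: 28+11-20=19; pred: 37+31-18=50
Step 6: prey: 19+7-19=7; pred: 50+28-25=53
Step 7: prey: 7+2-7=2; pred: 53+11-26=38
Step 8: prey: 2+0-1=1; pred: 38+2-19=21
Max prey = 32 at step 3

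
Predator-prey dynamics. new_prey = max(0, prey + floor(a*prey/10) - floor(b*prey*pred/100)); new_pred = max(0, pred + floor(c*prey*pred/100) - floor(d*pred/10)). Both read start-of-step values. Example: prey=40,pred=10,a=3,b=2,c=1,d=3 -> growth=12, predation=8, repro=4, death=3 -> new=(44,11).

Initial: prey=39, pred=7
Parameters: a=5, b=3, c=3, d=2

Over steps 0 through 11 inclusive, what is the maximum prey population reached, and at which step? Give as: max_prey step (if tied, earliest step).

Step 1: prey: 39+19-8=50; pred: 7+8-1=14
Step 2: prey: 50+25-21=54; pred: 14+21-2=33
Step 3: prey: 54+27-53=28; pred: 33+53-6=80
Step 4: prey: 28+14-67=0; pred: 80+67-16=131
Step 5: prey: 0+0-0=0; pred: 131+0-26=105
Step 6: prey: 0+0-0=0; pred: 105+0-21=84
Step 7: prey: 0+0-0=0; pred: 84+0-16=68
Step 8: prey: 0+0-0=0; pred: 68+0-13=55
Step 9: prey: 0+0-0=0; pred: 55+0-11=44
Step 10: prey: 0+0-0=0; pred: 44+0-8=36
Step 11: prey: 0+0-0=0; pred: 36+0-7=29
Max prey = 54 at step 2

Answer: 54 2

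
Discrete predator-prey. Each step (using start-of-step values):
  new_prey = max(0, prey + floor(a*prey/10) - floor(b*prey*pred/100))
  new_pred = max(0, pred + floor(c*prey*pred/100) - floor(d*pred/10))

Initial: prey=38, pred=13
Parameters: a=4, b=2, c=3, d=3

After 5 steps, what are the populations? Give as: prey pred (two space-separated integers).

Step 1: prey: 38+15-9=44; pred: 13+14-3=24
Step 2: prey: 44+17-21=40; pred: 24+31-7=48
Step 3: prey: 40+16-38=18; pred: 48+57-14=91
Step 4: prey: 18+7-32=0; pred: 91+49-27=113
Step 5: prey: 0+0-0=0; pred: 113+0-33=80

Answer: 0 80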